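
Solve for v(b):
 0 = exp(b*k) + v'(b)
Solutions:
 v(b) = C1 - exp(b*k)/k


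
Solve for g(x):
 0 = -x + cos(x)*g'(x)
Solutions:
 g(x) = C1 + Integral(x/cos(x), x)


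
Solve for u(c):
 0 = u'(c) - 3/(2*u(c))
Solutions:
 u(c) = -sqrt(C1 + 3*c)
 u(c) = sqrt(C1 + 3*c)


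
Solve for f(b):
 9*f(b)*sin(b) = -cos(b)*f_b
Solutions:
 f(b) = C1*cos(b)^9


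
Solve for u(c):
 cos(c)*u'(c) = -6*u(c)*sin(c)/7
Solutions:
 u(c) = C1*cos(c)^(6/7)


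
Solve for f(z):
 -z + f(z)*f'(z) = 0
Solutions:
 f(z) = -sqrt(C1 + z^2)
 f(z) = sqrt(C1 + z^2)


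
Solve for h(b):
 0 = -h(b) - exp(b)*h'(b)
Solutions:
 h(b) = C1*exp(exp(-b))


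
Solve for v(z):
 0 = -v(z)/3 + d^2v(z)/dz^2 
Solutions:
 v(z) = C1*exp(-sqrt(3)*z/3) + C2*exp(sqrt(3)*z/3)


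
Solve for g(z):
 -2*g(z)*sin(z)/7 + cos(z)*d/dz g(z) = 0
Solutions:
 g(z) = C1/cos(z)^(2/7)


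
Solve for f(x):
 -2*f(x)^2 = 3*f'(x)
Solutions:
 f(x) = 3/(C1 + 2*x)


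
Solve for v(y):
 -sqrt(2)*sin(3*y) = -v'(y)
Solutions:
 v(y) = C1 - sqrt(2)*cos(3*y)/3


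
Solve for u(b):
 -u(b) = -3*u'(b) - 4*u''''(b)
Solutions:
 u(b) = C1*exp(b*(-8/(1 + 3*sqrt(57))^(1/3) + (1 + 3*sqrt(57))^(1/3) + 4)/12)*sin(sqrt(3)*b*(8/(1 + 3*sqrt(57))^(1/3) + (1 + 3*sqrt(57))^(1/3))/12) + C2*exp(b*(-8/(1 + 3*sqrt(57))^(1/3) + (1 + 3*sqrt(57))^(1/3) + 4)/12)*cos(sqrt(3)*b*(8/(1 + 3*sqrt(57))^(1/3) + (1 + 3*sqrt(57))^(1/3))/12) + C3*exp(-b) + C4*exp(b*(-(1 + 3*sqrt(57))^(1/3) + 2 + 8/(1 + 3*sqrt(57))^(1/3))/6)


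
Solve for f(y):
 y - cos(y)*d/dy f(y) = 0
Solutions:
 f(y) = C1 + Integral(y/cos(y), y)


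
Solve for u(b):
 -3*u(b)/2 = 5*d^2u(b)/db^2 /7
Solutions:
 u(b) = C1*sin(sqrt(210)*b/10) + C2*cos(sqrt(210)*b/10)


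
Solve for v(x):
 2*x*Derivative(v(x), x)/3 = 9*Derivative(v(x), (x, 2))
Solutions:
 v(x) = C1 + C2*erfi(sqrt(3)*x/9)


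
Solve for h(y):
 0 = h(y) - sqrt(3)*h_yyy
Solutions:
 h(y) = C3*exp(3^(5/6)*y/3) + (C1*sin(3^(1/3)*y/2) + C2*cos(3^(1/3)*y/2))*exp(-3^(5/6)*y/6)


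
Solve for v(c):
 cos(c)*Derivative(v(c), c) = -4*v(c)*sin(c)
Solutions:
 v(c) = C1*cos(c)^4


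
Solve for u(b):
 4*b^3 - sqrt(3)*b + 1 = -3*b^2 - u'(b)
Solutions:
 u(b) = C1 - b^4 - b^3 + sqrt(3)*b^2/2 - b


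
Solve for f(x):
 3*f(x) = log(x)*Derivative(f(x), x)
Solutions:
 f(x) = C1*exp(3*li(x))


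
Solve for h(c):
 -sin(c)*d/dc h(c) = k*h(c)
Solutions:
 h(c) = C1*exp(k*(-log(cos(c) - 1) + log(cos(c) + 1))/2)


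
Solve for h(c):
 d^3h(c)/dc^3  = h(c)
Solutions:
 h(c) = C3*exp(c) + (C1*sin(sqrt(3)*c/2) + C2*cos(sqrt(3)*c/2))*exp(-c/2)


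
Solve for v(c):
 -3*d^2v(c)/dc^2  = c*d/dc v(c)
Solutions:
 v(c) = C1 + C2*erf(sqrt(6)*c/6)


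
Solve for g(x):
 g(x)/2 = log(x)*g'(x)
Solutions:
 g(x) = C1*exp(li(x)/2)


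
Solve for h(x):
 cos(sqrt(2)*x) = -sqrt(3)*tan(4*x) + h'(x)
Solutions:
 h(x) = C1 - sqrt(3)*log(cos(4*x))/4 + sqrt(2)*sin(sqrt(2)*x)/2


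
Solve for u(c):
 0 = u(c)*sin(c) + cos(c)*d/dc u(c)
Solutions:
 u(c) = C1*cos(c)


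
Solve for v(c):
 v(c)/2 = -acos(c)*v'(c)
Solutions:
 v(c) = C1*exp(-Integral(1/acos(c), c)/2)


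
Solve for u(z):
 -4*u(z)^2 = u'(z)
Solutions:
 u(z) = 1/(C1 + 4*z)


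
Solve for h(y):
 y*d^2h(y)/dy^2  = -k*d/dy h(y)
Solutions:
 h(y) = C1 + y^(1 - re(k))*(C2*sin(log(y)*Abs(im(k))) + C3*cos(log(y)*im(k)))


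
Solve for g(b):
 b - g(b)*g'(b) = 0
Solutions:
 g(b) = -sqrt(C1 + b^2)
 g(b) = sqrt(C1 + b^2)


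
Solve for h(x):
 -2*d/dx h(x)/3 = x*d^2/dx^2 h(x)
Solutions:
 h(x) = C1 + C2*x^(1/3)


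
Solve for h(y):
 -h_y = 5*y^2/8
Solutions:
 h(y) = C1 - 5*y^3/24


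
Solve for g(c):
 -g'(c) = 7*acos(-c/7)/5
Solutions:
 g(c) = C1 - 7*c*acos(-c/7)/5 - 7*sqrt(49 - c^2)/5


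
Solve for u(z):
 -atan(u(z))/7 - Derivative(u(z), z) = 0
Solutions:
 Integral(1/atan(_y), (_y, u(z))) = C1 - z/7


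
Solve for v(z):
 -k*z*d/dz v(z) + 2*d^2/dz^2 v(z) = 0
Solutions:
 v(z) = Piecewise((-sqrt(pi)*C1*erf(z*sqrt(-k)/2)/sqrt(-k) - C2, (k > 0) | (k < 0)), (-C1*z - C2, True))


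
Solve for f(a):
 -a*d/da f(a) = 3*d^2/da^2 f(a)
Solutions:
 f(a) = C1 + C2*erf(sqrt(6)*a/6)


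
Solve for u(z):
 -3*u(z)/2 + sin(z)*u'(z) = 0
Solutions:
 u(z) = C1*(cos(z) - 1)^(3/4)/(cos(z) + 1)^(3/4)


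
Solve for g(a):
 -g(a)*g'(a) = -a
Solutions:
 g(a) = -sqrt(C1 + a^2)
 g(a) = sqrt(C1 + a^2)


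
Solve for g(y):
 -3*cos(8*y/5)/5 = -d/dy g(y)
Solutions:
 g(y) = C1 + 3*sin(8*y/5)/8


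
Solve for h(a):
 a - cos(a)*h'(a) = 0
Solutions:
 h(a) = C1 + Integral(a/cos(a), a)


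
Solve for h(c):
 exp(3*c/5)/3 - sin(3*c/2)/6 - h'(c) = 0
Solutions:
 h(c) = C1 + 5*exp(3*c/5)/9 + cos(3*c/2)/9


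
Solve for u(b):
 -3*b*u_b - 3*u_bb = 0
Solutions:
 u(b) = C1 + C2*erf(sqrt(2)*b/2)


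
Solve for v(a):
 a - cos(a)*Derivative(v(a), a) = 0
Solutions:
 v(a) = C1 + Integral(a/cos(a), a)


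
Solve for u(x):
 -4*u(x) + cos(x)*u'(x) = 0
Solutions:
 u(x) = C1*(sin(x)^2 + 2*sin(x) + 1)/(sin(x)^2 - 2*sin(x) + 1)


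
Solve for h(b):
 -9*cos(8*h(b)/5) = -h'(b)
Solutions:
 -9*b - 5*log(sin(8*h(b)/5) - 1)/16 + 5*log(sin(8*h(b)/5) + 1)/16 = C1


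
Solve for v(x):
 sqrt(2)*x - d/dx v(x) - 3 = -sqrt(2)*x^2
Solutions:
 v(x) = C1 + sqrt(2)*x^3/3 + sqrt(2)*x^2/2 - 3*x


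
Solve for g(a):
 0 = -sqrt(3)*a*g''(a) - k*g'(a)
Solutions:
 g(a) = C1 + a^(-sqrt(3)*re(k)/3 + 1)*(C2*sin(sqrt(3)*log(a)*Abs(im(k))/3) + C3*cos(sqrt(3)*log(a)*im(k)/3))


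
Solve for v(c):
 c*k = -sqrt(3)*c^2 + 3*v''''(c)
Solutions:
 v(c) = C1 + C2*c + C3*c^2 + C4*c^3 + sqrt(3)*c^6/1080 + c^5*k/360


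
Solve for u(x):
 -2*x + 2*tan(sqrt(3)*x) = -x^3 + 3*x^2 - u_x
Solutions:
 u(x) = C1 - x^4/4 + x^3 + x^2 + 2*sqrt(3)*log(cos(sqrt(3)*x))/3


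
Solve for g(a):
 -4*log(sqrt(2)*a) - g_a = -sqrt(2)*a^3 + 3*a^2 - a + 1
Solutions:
 g(a) = C1 + sqrt(2)*a^4/4 - a^3 + a^2/2 - 4*a*log(a) - a*log(4) + 3*a


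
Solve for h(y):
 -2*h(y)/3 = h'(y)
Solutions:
 h(y) = C1*exp(-2*y/3)


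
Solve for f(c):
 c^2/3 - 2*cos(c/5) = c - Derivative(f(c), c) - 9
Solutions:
 f(c) = C1 - c^3/9 + c^2/2 - 9*c + 10*sin(c/5)


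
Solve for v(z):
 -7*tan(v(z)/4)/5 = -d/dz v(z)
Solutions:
 v(z) = -4*asin(C1*exp(7*z/20)) + 4*pi
 v(z) = 4*asin(C1*exp(7*z/20))


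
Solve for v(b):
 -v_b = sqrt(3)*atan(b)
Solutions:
 v(b) = C1 - sqrt(3)*(b*atan(b) - log(b^2 + 1)/2)


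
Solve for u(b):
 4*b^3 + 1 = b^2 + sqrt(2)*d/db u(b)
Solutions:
 u(b) = C1 + sqrt(2)*b^4/2 - sqrt(2)*b^3/6 + sqrt(2)*b/2


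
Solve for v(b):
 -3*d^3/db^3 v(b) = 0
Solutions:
 v(b) = C1 + C2*b + C3*b^2


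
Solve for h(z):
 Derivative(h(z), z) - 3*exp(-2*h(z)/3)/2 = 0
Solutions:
 h(z) = 3*log(-sqrt(C1 + 3*z)) - 3*log(3)/2
 h(z) = 3*log(C1 + 3*z)/2 - 3*log(3)/2


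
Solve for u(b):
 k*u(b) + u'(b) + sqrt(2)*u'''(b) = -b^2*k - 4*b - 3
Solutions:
 u(b) = C1*exp(b*(-6^(1/3)*(9*sqrt(2)*k + 2*sqrt(3)*sqrt(27*k^2/2 + sqrt(2)))^(1/3) + 2*2^(1/6)*3^(2/3)/(9*sqrt(2)*k + 2*sqrt(3)*sqrt(27*k^2/2 + sqrt(2)))^(1/3))/6) + C2*exp(b*(6^(1/3)*(9*sqrt(2)*k + 2*sqrt(3)*sqrt(27*k^2/2 + sqrt(2)))^(1/3)/12 - 2^(1/3)*3^(5/6)*I*(9*sqrt(2)*k + 2*sqrt(3)*sqrt(27*k^2/2 + sqrt(2)))^(1/3)/12 + 2*sqrt(2)/((-6^(1/3) + 2^(1/3)*3^(5/6)*I)*(9*sqrt(2)*k + 2*sqrt(3)*sqrt(27*k^2/2 + sqrt(2)))^(1/3)))) + C3*exp(b*(6^(1/3)*(9*sqrt(2)*k + 2*sqrt(3)*sqrt(27*k^2/2 + sqrt(2)))^(1/3)/12 + 2^(1/3)*3^(5/6)*I*(9*sqrt(2)*k + 2*sqrt(3)*sqrt(27*k^2/2 + sqrt(2)))^(1/3)/12 - 2*sqrt(2)/((6^(1/3) + 2^(1/3)*3^(5/6)*I)*(9*sqrt(2)*k + 2*sqrt(3)*sqrt(27*k^2/2 + sqrt(2)))^(1/3)))) - b^2 - 2*b/k - 3/k + 2/k^2


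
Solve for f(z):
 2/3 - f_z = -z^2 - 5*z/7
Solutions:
 f(z) = C1 + z^3/3 + 5*z^2/14 + 2*z/3


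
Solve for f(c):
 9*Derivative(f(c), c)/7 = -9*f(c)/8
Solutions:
 f(c) = C1*exp(-7*c/8)


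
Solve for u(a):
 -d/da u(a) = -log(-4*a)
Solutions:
 u(a) = C1 + a*log(-a) + a*(-1 + 2*log(2))


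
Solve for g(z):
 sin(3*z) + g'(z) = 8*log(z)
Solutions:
 g(z) = C1 + 8*z*log(z) - 8*z + cos(3*z)/3


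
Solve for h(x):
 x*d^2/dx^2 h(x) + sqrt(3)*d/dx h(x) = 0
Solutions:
 h(x) = C1 + C2*x^(1 - sqrt(3))


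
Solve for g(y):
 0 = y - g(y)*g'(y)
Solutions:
 g(y) = -sqrt(C1 + y^2)
 g(y) = sqrt(C1 + y^2)


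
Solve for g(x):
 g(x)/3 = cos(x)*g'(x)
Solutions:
 g(x) = C1*(sin(x) + 1)^(1/6)/(sin(x) - 1)^(1/6)


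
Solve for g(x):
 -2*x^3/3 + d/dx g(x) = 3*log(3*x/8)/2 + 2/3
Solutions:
 g(x) = C1 + x^4/6 + 3*x*log(x)/2 - 9*x*log(2)/2 - 5*x/6 + 3*x*log(3)/2


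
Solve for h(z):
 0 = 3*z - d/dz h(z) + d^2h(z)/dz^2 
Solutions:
 h(z) = C1 + C2*exp(z) + 3*z^2/2 + 3*z


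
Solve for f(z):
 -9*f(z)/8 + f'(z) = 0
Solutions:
 f(z) = C1*exp(9*z/8)


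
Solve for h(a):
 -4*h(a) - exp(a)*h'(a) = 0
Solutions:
 h(a) = C1*exp(4*exp(-a))


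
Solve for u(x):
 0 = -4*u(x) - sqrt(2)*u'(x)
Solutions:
 u(x) = C1*exp(-2*sqrt(2)*x)


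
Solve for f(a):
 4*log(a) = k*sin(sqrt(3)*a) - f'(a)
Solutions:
 f(a) = C1 - 4*a*log(a) + 4*a - sqrt(3)*k*cos(sqrt(3)*a)/3


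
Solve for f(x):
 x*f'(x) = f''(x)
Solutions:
 f(x) = C1 + C2*erfi(sqrt(2)*x/2)


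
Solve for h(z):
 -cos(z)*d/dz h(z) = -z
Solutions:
 h(z) = C1 + Integral(z/cos(z), z)


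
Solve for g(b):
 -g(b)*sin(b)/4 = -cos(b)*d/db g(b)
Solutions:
 g(b) = C1/cos(b)^(1/4)


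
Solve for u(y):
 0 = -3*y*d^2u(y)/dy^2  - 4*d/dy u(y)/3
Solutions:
 u(y) = C1 + C2*y^(5/9)


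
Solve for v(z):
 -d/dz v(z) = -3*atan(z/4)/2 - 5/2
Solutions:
 v(z) = C1 + 3*z*atan(z/4)/2 + 5*z/2 - 3*log(z^2 + 16)


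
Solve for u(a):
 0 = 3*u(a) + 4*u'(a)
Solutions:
 u(a) = C1*exp(-3*a/4)


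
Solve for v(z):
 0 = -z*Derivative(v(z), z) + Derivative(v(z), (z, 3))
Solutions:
 v(z) = C1 + Integral(C2*airyai(z) + C3*airybi(z), z)


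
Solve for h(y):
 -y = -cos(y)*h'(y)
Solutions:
 h(y) = C1 + Integral(y/cos(y), y)


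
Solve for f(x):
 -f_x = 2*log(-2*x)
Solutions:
 f(x) = C1 - 2*x*log(-x) + 2*x*(1 - log(2))


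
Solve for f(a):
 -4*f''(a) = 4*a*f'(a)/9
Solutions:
 f(a) = C1 + C2*erf(sqrt(2)*a/6)


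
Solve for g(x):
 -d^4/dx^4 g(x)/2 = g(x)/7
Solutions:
 g(x) = (C1*sin(14^(3/4)*x/14) + C2*cos(14^(3/4)*x/14))*exp(-14^(3/4)*x/14) + (C3*sin(14^(3/4)*x/14) + C4*cos(14^(3/4)*x/14))*exp(14^(3/4)*x/14)


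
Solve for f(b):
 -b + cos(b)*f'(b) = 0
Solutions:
 f(b) = C1 + Integral(b/cos(b), b)


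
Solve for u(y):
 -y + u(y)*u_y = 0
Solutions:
 u(y) = -sqrt(C1 + y^2)
 u(y) = sqrt(C1 + y^2)


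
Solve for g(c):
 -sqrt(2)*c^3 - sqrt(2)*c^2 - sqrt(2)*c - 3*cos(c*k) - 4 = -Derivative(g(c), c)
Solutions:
 g(c) = C1 + sqrt(2)*c^4/4 + sqrt(2)*c^3/3 + sqrt(2)*c^2/2 + 4*c + 3*sin(c*k)/k


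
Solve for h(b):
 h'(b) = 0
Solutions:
 h(b) = C1


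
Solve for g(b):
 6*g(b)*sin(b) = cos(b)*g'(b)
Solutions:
 g(b) = C1/cos(b)^6


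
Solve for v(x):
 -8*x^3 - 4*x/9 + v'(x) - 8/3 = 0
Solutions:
 v(x) = C1 + 2*x^4 + 2*x^2/9 + 8*x/3


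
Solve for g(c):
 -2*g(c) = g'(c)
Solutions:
 g(c) = C1*exp(-2*c)


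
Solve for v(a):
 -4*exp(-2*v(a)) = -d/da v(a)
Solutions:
 v(a) = log(-sqrt(C1 + 8*a))
 v(a) = log(C1 + 8*a)/2


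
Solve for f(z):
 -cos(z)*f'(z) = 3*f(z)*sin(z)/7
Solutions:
 f(z) = C1*cos(z)^(3/7)


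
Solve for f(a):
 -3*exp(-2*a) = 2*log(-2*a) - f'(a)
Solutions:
 f(a) = C1 + 2*a*log(-a) + 2*a*(-1 + log(2)) - 3*exp(-2*a)/2


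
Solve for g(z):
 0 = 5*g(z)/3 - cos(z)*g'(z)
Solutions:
 g(z) = C1*(sin(z) + 1)^(5/6)/(sin(z) - 1)^(5/6)


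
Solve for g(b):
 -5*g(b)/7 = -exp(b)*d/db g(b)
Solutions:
 g(b) = C1*exp(-5*exp(-b)/7)


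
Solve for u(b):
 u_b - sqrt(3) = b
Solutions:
 u(b) = C1 + b^2/2 + sqrt(3)*b


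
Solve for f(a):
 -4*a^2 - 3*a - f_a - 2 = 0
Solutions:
 f(a) = C1 - 4*a^3/3 - 3*a^2/2 - 2*a


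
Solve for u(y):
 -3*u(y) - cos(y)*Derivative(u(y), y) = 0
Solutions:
 u(y) = C1*(sin(y) - 1)^(3/2)/(sin(y) + 1)^(3/2)


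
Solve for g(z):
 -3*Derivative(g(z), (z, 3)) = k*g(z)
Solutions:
 g(z) = C1*exp(3^(2/3)*z*(-k)^(1/3)/3) + C2*exp(z*(-k)^(1/3)*(-3^(2/3) + 3*3^(1/6)*I)/6) + C3*exp(-z*(-k)^(1/3)*(3^(2/3) + 3*3^(1/6)*I)/6)


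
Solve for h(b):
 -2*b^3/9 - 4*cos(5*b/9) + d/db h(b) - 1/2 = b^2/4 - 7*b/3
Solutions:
 h(b) = C1 + b^4/18 + b^3/12 - 7*b^2/6 + b/2 + 36*sin(5*b/9)/5


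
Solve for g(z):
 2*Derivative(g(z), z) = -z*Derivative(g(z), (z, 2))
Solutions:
 g(z) = C1 + C2/z


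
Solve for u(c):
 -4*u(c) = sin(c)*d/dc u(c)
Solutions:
 u(c) = C1*(cos(c)^2 + 2*cos(c) + 1)/(cos(c)^2 - 2*cos(c) + 1)


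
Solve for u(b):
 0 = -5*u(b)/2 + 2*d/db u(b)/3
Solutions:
 u(b) = C1*exp(15*b/4)


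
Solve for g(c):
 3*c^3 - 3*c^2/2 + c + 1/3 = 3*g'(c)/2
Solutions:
 g(c) = C1 + c^4/2 - c^3/3 + c^2/3 + 2*c/9


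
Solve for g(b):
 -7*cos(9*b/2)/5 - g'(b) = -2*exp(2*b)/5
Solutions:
 g(b) = C1 + exp(2*b)/5 - 14*sin(9*b/2)/45


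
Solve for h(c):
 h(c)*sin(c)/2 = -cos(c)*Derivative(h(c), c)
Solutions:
 h(c) = C1*sqrt(cos(c))


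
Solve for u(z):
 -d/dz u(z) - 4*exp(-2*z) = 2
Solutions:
 u(z) = C1 - 2*z + 2*exp(-2*z)


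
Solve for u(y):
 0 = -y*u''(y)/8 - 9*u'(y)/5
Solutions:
 u(y) = C1 + C2/y^(67/5)


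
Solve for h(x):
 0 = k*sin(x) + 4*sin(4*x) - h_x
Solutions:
 h(x) = C1 - k*cos(x) - cos(4*x)


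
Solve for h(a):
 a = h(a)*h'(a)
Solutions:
 h(a) = -sqrt(C1 + a^2)
 h(a) = sqrt(C1 + a^2)


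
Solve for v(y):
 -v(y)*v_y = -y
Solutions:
 v(y) = -sqrt(C1 + y^2)
 v(y) = sqrt(C1 + y^2)


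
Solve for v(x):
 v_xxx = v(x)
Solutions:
 v(x) = C3*exp(x) + (C1*sin(sqrt(3)*x/2) + C2*cos(sqrt(3)*x/2))*exp(-x/2)


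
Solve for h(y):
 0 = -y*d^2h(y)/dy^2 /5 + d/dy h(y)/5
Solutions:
 h(y) = C1 + C2*y^2


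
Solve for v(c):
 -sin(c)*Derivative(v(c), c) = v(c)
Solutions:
 v(c) = C1*sqrt(cos(c) + 1)/sqrt(cos(c) - 1)


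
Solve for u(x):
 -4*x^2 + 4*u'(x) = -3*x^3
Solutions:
 u(x) = C1 - 3*x^4/16 + x^3/3


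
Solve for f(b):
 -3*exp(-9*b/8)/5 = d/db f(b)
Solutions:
 f(b) = C1 + 8*exp(-9*b/8)/15


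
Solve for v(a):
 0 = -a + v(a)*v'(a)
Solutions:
 v(a) = -sqrt(C1 + a^2)
 v(a) = sqrt(C1 + a^2)


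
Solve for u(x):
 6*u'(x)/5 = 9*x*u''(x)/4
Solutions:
 u(x) = C1 + C2*x^(23/15)


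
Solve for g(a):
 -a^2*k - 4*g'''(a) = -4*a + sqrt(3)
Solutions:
 g(a) = C1 + C2*a + C3*a^2 - a^5*k/240 + a^4/24 - sqrt(3)*a^3/24


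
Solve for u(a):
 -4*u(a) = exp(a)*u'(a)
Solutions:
 u(a) = C1*exp(4*exp(-a))


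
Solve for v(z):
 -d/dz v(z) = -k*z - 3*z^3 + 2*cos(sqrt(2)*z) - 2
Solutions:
 v(z) = C1 + k*z^2/2 + 3*z^4/4 + 2*z - sqrt(2)*sin(sqrt(2)*z)


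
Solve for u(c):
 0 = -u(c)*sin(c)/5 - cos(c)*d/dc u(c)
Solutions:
 u(c) = C1*cos(c)^(1/5)


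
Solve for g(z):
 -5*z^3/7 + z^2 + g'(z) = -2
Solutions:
 g(z) = C1 + 5*z^4/28 - z^3/3 - 2*z


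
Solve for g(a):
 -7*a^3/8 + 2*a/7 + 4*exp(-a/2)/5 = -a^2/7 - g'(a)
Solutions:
 g(a) = C1 + 7*a^4/32 - a^3/21 - a^2/7 + 8*exp(-a/2)/5


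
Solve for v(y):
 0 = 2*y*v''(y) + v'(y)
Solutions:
 v(y) = C1 + C2*sqrt(y)


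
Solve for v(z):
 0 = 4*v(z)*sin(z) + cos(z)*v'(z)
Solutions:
 v(z) = C1*cos(z)^4


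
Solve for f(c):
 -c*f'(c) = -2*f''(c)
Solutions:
 f(c) = C1 + C2*erfi(c/2)


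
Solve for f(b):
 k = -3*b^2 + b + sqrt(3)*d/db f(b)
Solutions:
 f(b) = C1 + sqrt(3)*b^3/3 - sqrt(3)*b^2/6 + sqrt(3)*b*k/3


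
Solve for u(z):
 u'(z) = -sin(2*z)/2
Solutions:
 u(z) = C1 + cos(2*z)/4


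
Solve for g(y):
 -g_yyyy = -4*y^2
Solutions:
 g(y) = C1 + C2*y + C3*y^2 + C4*y^3 + y^6/90


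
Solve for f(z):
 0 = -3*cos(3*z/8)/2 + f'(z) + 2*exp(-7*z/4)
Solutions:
 f(z) = C1 + 4*sin(3*z/8) + 8*exp(-7*z/4)/7


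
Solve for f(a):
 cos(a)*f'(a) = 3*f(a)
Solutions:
 f(a) = C1*(sin(a) + 1)^(3/2)/(sin(a) - 1)^(3/2)


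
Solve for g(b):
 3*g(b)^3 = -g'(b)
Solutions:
 g(b) = -sqrt(2)*sqrt(-1/(C1 - 3*b))/2
 g(b) = sqrt(2)*sqrt(-1/(C1 - 3*b))/2


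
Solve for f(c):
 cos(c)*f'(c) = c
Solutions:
 f(c) = C1 + Integral(c/cos(c), c)


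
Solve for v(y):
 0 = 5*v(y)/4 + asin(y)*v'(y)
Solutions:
 v(y) = C1*exp(-5*Integral(1/asin(y), y)/4)


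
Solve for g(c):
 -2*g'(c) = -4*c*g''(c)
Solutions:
 g(c) = C1 + C2*c^(3/2)


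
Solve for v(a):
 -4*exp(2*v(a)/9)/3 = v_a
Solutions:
 v(a) = 9*log(-sqrt(-1/(C1 - 4*a))) - 9*log(2) + 9*log(6)/2 + 9*log(3)
 v(a) = 9*log(-1/(C1 - 4*a))/2 - 9*log(2) + 9*log(6)/2 + 9*log(3)


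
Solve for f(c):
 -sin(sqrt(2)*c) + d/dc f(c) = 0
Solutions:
 f(c) = C1 - sqrt(2)*cos(sqrt(2)*c)/2


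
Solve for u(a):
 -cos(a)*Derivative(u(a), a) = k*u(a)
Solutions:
 u(a) = C1*exp(k*(log(sin(a) - 1) - log(sin(a) + 1))/2)


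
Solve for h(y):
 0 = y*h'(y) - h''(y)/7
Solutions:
 h(y) = C1 + C2*erfi(sqrt(14)*y/2)


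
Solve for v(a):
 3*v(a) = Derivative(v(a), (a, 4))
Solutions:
 v(a) = C1*exp(-3^(1/4)*a) + C2*exp(3^(1/4)*a) + C3*sin(3^(1/4)*a) + C4*cos(3^(1/4)*a)


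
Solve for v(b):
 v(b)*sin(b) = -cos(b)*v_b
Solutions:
 v(b) = C1*cos(b)


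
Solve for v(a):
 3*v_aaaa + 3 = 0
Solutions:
 v(a) = C1 + C2*a + C3*a^2 + C4*a^3 - a^4/24


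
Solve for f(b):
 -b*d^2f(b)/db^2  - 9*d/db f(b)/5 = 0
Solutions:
 f(b) = C1 + C2/b^(4/5)


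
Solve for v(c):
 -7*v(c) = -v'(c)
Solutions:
 v(c) = C1*exp(7*c)


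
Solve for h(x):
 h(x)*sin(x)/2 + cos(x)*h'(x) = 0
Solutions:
 h(x) = C1*sqrt(cos(x))


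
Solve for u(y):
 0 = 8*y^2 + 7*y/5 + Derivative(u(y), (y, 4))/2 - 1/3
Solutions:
 u(y) = C1 + C2*y + C3*y^2 + C4*y^3 - 2*y^6/45 - 7*y^5/300 + y^4/36


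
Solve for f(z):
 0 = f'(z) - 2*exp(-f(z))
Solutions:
 f(z) = log(C1 + 2*z)


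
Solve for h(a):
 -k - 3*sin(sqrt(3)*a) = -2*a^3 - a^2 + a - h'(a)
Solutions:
 h(a) = C1 - a^4/2 - a^3/3 + a^2/2 + a*k - sqrt(3)*cos(sqrt(3)*a)


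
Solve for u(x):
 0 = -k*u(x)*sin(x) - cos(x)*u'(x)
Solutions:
 u(x) = C1*exp(k*log(cos(x)))


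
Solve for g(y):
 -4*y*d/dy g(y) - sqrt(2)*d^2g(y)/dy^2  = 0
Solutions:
 g(y) = C1 + C2*erf(2^(1/4)*y)


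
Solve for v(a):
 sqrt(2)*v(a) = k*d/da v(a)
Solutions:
 v(a) = C1*exp(sqrt(2)*a/k)


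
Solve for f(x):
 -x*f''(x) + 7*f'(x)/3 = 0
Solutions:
 f(x) = C1 + C2*x^(10/3)


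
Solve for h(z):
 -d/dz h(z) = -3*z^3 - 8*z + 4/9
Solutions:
 h(z) = C1 + 3*z^4/4 + 4*z^2 - 4*z/9


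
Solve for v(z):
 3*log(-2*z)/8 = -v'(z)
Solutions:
 v(z) = C1 - 3*z*log(-z)/8 + 3*z*(1 - log(2))/8


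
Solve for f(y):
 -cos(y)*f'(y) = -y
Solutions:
 f(y) = C1 + Integral(y/cos(y), y)


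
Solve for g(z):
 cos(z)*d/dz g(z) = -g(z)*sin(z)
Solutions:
 g(z) = C1*cos(z)


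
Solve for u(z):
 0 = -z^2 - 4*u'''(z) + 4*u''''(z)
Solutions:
 u(z) = C1 + C2*z + C3*z^2 + C4*exp(z) - z^5/240 - z^4/48 - z^3/12


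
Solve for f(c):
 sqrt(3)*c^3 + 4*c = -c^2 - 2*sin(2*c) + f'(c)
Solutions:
 f(c) = C1 + sqrt(3)*c^4/4 + c^3/3 + 2*c^2 - cos(2*c)


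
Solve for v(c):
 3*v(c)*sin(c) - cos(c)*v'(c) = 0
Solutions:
 v(c) = C1/cos(c)^3


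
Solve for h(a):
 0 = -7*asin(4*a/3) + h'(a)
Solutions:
 h(a) = C1 + 7*a*asin(4*a/3) + 7*sqrt(9 - 16*a^2)/4


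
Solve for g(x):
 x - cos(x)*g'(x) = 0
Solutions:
 g(x) = C1 + Integral(x/cos(x), x)


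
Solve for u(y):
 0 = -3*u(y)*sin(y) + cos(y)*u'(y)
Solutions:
 u(y) = C1/cos(y)^3


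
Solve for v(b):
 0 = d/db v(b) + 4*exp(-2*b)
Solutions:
 v(b) = C1 + 2*exp(-2*b)


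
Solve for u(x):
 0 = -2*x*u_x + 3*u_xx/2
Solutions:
 u(x) = C1 + C2*erfi(sqrt(6)*x/3)


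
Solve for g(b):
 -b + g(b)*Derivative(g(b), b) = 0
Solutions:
 g(b) = -sqrt(C1 + b^2)
 g(b) = sqrt(C1 + b^2)


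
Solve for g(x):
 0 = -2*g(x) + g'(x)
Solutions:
 g(x) = C1*exp(2*x)


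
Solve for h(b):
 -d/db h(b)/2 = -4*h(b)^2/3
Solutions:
 h(b) = -3/(C1 + 8*b)


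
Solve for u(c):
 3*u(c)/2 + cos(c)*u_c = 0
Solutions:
 u(c) = C1*(sin(c) - 1)^(3/4)/(sin(c) + 1)^(3/4)


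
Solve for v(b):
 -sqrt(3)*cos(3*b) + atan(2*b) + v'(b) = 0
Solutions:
 v(b) = C1 - b*atan(2*b) + log(4*b^2 + 1)/4 + sqrt(3)*sin(3*b)/3


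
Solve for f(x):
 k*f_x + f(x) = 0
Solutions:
 f(x) = C1*exp(-x/k)


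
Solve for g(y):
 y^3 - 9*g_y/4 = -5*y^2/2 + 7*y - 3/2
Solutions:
 g(y) = C1 + y^4/9 + 10*y^3/27 - 14*y^2/9 + 2*y/3


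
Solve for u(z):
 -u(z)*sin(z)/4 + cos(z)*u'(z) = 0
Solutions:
 u(z) = C1/cos(z)^(1/4)


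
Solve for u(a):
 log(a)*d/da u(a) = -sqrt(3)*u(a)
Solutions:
 u(a) = C1*exp(-sqrt(3)*li(a))


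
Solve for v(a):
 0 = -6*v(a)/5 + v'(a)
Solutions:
 v(a) = C1*exp(6*a/5)


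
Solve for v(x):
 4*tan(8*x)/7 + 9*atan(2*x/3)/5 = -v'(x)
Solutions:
 v(x) = C1 - 9*x*atan(2*x/3)/5 + 27*log(4*x^2 + 9)/20 + log(cos(8*x))/14


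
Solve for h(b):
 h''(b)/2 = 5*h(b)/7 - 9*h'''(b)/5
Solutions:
 h(b) = C1*exp(-b*(35*35^(1/3)/(54*sqrt(26034) + 8713)^(1/3) + 70 + 35^(2/3)*(54*sqrt(26034) + 8713)^(1/3))/756)*sin(sqrt(3)*35^(1/3)*b*(-35^(1/3)*(54*sqrt(26034) + 8713)^(1/3) + 35/(54*sqrt(26034) + 8713)^(1/3))/756) + C2*exp(-b*(35*35^(1/3)/(54*sqrt(26034) + 8713)^(1/3) + 70 + 35^(2/3)*(54*sqrt(26034) + 8713)^(1/3))/756)*cos(sqrt(3)*35^(1/3)*b*(-35^(1/3)*(54*sqrt(26034) + 8713)^(1/3) + 35/(54*sqrt(26034) + 8713)^(1/3))/756) + C3*exp(b*(-35 + 35*35^(1/3)/(54*sqrt(26034) + 8713)^(1/3) + 35^(2/3)*(54*sqrt(26034) + 8713)^(1/3))/378)


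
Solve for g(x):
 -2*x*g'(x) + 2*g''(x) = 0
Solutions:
 g(x) = C1 + C2*erfi(sqrt(2)*x/2)


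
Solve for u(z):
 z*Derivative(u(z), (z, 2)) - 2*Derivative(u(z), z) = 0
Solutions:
 u(z) = C1 + C2*z^3


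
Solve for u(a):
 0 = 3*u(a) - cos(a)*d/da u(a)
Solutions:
 u(a) = C1*(sin(a) + 1)^(3/2)/(sin(a) - 1)^(3/2)


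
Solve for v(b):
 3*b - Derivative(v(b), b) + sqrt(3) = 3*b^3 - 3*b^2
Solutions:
 v(b) = C1 - 3*b^4/4 + b^3 + 3*b^2/2 + sqrt(3)*b


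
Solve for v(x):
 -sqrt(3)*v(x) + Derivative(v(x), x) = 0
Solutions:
 v(x) = C1*exp(sqrt(3)*x)


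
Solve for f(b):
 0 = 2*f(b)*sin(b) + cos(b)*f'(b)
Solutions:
 f(b) = C1*cos(b)^2


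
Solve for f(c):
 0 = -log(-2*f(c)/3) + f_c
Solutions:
 -Integral(1/(log(-_y) - log(3) + log(2)), (_y, f(c))) = C1 - c


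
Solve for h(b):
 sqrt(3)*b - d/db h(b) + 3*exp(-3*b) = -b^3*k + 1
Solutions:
 h(b) = C1 + b^4*k/4 + sqrt(3)*b^2/2 - b - exp(-3*b)


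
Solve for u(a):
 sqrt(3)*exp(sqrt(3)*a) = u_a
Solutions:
 u(a) = C1 + exp(sqrt(3)*a)


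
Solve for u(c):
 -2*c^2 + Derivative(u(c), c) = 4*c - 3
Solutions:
 u(c) = C1 + 2*c^3/3 + 2*c^2 - 3*c


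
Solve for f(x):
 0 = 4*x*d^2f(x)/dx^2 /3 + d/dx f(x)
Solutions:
 f(x) = C1 + C2*x^(1/4)


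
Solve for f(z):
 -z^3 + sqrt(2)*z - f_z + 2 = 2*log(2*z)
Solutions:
 f(z) = C1 - z^4/4 + sqrt(2)*z^2/2 - 2*z*log(z) - z*log(4) + 4*z


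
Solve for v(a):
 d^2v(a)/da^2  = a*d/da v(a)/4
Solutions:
 v(a) = C1 + C2*erfi(sqrt(2)*a/4)


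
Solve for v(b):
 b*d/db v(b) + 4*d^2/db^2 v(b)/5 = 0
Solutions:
 v(b) = C1 + C2*erf(sqrt(10)*b/4)


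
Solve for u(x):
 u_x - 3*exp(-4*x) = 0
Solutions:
 u(x) = C1 - 3*exp(-4*x)/4


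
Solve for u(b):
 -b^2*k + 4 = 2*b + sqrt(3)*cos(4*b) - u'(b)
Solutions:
 u(b) = C1 + b^3*k/3 + b^2 - 4*b + sqrt(3)*sin(4*b)/4


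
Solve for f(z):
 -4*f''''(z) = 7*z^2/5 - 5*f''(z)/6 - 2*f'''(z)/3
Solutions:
 f(z) = C1 + C2*z + C3*exp(z*(1 - sqrt(31))/12) + C4*exp(z*(1 + sqrt(31))/12) + 7*z^4/50 - 56*z^3/125 + 5712*z^2/625


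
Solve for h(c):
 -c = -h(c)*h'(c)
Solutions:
 h(c) = -sqrt(C1 + c^2)
 h(c) = sqrt(C1 + c^2)


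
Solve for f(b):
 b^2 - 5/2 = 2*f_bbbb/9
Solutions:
 f(b) = C1 + C2*b + C3*b^2 + C4*b^3 + b^6/80 - 15*b^4/32


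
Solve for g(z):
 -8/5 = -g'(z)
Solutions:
 g(z) = C1 + 8*z/5


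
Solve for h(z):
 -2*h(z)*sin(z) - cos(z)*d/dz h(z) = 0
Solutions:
 h(z) = C1*cos(z)^2


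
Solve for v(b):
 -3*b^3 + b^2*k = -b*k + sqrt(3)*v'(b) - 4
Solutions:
 v(b) = C1 - sqrt(3)*b^4/4 + sqrt(3)*b^3*k/9 + sqrt(3)*b^2*k/6 + 4*sqrt(3)*b/3


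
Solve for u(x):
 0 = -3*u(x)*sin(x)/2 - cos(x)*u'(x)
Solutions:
 u(x) = C1*cos(x)^(3/2)


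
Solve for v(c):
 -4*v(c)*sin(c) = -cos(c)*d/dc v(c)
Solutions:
 v(c) = C1/cos(c)^4


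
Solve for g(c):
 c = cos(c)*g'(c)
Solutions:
 g(c) = C1 + Integral(c/cos(c), c)


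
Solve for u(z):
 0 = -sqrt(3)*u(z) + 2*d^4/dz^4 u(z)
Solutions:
 u(z) = C1*exp(-2^(3/4)*3^(1/8)*z/2) + C2*exp(2^(3/4)*3^(1/8)*z/2) + C3*sin(2^(3/4)*3^(1/8)*z/2) + C4*cos(2^(3/4)*3^(1/8)*z/2)


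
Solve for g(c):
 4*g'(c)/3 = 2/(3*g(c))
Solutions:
 g(c) = -sqrt(C1 + c)
 g(c) = sqrt(C1 + c)


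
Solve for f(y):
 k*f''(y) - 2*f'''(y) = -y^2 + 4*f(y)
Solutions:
 f(y) = C1*exp(y*(-k^2/(-k^3/8 + sqrt(-k^6 + (216 - k^3)^2)/8 + 27)^(1/3) + 2*k - 4*(-k^3/8 + sqrt(-k^6 + (216 - k^3)^2)/8 + 27)^(1/3))/12) + C2*exp(y*(-k^2/((-1 + sqrt(3)*I)*(-k^3/8 + sqrt(-k^6 + (216 - k^3)^2)/8 + 27)^(1/3)) + k + (-k^3/8 + sqrt(-k^6 + (216 - k^3)^2)/8 + 27)^(1/3) - sqrt(3)*I*(-k^3/8 + sqrt(-k^6 + (216 - k^3)^2)/8 + 27)^(1/3))/6) + C3*exp(y*(k^2/((1 + sqrt(3)*I)*(-k^3/8 + sqrt(-k^6 + (216 - k^3)^2)/8 + 27)^(1/3)) + k + (-k^3/8 + sqrt(-k^6 + (216 - k^3)^2)/8 + 27)^(1/3) + sqrt(3)*I*(-k^3/8 + sqrt(-k^6 + (216 - k^3)^2)/8 + 27)^(1/3))/6) + k/8 + y^2/4


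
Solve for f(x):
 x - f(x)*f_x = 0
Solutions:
 f(x) = -sqrt(C1 + x^2)
 f(x) = sqrt(C1 + x^2)


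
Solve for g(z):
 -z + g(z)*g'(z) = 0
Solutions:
 g(z) = -sqrt(C1 + z^2)
 g(z) = sqrt(C1 + z^2)


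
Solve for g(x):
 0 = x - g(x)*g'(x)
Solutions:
 g(x) = -sqrt(C1 + x^2)
 g(x) = sqrt(C1 + x^2)


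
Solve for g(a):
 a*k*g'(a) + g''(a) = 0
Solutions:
 g(a) = Piecewise((-sqrt(2)*sqrt(pi)*C1*erf(sqrt(2)*a*sqrt(k)/2)/(2*sqrt(k)) - C2, (k > 0) | (k < 0)), (-C1*a - C2, True))


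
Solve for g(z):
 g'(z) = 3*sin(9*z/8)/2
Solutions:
 g(z) = C1 - 4*cos(9*z/8)/3


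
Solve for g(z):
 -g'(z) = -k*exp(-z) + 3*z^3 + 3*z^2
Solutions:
 g(z) = C1 - k*exp(-z) - 3*z^4/4 - z^3


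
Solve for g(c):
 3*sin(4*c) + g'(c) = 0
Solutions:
 g(c) = C1 + 3*cos(4*c)/4


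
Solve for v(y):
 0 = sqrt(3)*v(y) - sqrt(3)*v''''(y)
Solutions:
 v(y) = C1*exp(-y) + C2*exp(y) + C3*sin(y) + C4*cos(y)


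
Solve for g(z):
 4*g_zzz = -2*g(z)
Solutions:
 g(z) = C3*exp(-2^(2/3)*z/2) + (C1*sin(2^(2/3)*sqrt(3)*z/4) + C2*cos(2^(2/3)*sqrt(3)*z/4))*exp(2^(2/3)*z/4)


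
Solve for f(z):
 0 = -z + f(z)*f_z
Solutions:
 f(z) = -sqrt(C1 + z^2)
 f(z) = sqrt(C1 + z^2)


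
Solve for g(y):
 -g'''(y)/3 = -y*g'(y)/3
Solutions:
 g(y) = C1 + Integral(C2*airyai(y) + C3*airybi(y), y)


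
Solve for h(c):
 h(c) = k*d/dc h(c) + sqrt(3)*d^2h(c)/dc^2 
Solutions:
 h(c) = C1*exp(sqrt(3)*c*(-k + sqrt(k^2 + 4*sqrt(3)))/6) + C2*exp(-sqrt(3)*c*(k + sqrt(k^2 + 4*sqrt(3)))/6)


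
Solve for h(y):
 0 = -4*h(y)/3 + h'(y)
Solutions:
 h(y) = C1*exp(4*y/3)


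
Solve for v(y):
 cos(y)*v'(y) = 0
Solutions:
 v(y) = C1


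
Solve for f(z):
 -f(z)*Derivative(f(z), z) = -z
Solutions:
 f(z) = -sqrt(C1 + z^2)
 f(z) = sqrt(C1 + z^2)


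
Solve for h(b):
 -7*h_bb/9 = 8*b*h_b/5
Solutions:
 h(b) = C1 + C2*erf(6*sqrt(35)*b/35)


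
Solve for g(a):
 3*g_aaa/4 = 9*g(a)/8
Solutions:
 g(a) = C3*exp(2^(2/3)*3^(1/3)*a/2) + (C1*sin(2^(2/3)*3^(5/6)*a/4) + C2*cos(2^(2/3)*3^(5/6)*a/4))*exp(-2^(2/3)*3^(1/3)*a/4)


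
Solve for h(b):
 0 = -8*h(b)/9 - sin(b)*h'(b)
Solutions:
 h(b) = C1*(cos(b) + 1)^(4/9)/(cos(b) - 1)^(4/9)


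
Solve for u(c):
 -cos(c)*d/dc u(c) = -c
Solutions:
 u(c) = C1 + Integral(c/cos(c), c)


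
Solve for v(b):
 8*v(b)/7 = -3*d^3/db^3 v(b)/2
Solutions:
 v(b) = C3*exp(-2*2^(1/3)*21^(2/3)*b/21) + (C1*sin(2^(1/3)*3^(1/6)*7^(2/3)*b/7) + C2*cos(2^(1/3)*3^(1/6)*7^(2/3)*b/7))*exp(2^(1/3)*21^(2/3)*b/21)


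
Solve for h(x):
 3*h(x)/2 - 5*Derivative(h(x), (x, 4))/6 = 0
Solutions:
 h(x) = C1*exp(-sqrt(3)*5^(3/4)*x/5) + C2*exp(sqrt(3)*5^(3/4)*x/5) + C3*sin(sqrt(3)*5^(3/4)*x/5) + C4*cos(sqrt(3)*5^(3/4)*x/5)


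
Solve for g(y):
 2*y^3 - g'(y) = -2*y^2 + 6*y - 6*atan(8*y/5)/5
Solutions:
 g(y) = C1 + y^4/2 + 2*y^3/3 - 3*y^2 + 6*y*atan(8*y/5)/5 - 3*log(64*y^2 + 25)/8


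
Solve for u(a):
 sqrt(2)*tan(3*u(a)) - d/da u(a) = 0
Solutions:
 u(a) = -asin(C1*exp(3*sqrt(2)*a))/3 + pi/3
 u(a) = asin(C1*exp(3*sqrt(2)*a))/3


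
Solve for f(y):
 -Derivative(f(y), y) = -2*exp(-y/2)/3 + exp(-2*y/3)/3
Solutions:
 f(y) = C1 - 4*exp(-y/2)/3 + exp(-2*y/3)/2


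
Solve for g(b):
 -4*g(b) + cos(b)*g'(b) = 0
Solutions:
 g(b) = C1*(sin(b)^2 + 2*sin(b) + 1)/(sin(b)^2 - 2*sin(b) + 1)


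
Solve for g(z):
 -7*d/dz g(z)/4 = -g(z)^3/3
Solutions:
 g(z) = -sqrt(42)*sqrt(-1/(C1 + 4*z))/2
 g(z) = sqrt(42)*sqrt(-1/(C1 + 4*z))/2


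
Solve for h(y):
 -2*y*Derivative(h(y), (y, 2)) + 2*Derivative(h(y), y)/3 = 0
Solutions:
 h(y) = C1 + C2*y^(4/3)


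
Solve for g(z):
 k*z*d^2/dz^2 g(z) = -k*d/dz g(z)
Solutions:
 g(z) = C1 + C2*log(z)


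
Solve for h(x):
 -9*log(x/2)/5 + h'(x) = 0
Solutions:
 h(x) = C1 + 9*x*log(x)/5 - 9*x/5 - 9*x*log(2)/5


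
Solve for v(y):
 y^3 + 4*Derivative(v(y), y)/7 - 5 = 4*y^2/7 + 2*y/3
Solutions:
 v(y) = C1 - 7*y^4/16 + y^3/3 + 7*y^2/12 + 35*y/4


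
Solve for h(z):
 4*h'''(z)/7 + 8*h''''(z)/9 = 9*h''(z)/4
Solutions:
 h(z) = C1 + C2*z + C3*exp(9*z*(-2 + sqrt(102))/56) + C4*exp(-9*z*(2 + sqrt(102))/56)


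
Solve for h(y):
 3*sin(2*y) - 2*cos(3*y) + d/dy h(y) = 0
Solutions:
 h(y) = C1 + 2*sin(3*y)/3 + 3*cos(2*y)/2


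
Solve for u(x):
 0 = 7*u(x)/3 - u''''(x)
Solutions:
 u(x) = C1*exp(-3^(3/4)*7^(1/4)*x/3) + C2*exp(3^(3/4)*7^(1/4)*x/3) + C3*sin(3^(3/4)*7^(1/4)*x/3) + C4*cos(3^(3/4)*7^(1/4)*x/3)


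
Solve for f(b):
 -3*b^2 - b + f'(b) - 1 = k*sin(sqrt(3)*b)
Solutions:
 f(b) = C1 + b^3 + b^2/2 + b - sqrt(3)*k*cos(sqrt(3)*b)/3


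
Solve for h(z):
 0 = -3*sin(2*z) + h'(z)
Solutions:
 h(z) = C1 - 3*cos(2*z)/2


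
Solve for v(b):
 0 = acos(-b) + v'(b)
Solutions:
 v(b) = C1 - b*acos(-b) - sqrt(1 - b^2)


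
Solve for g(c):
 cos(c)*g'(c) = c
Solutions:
 g(c) = C1 + Integral(c/cos(c), c)


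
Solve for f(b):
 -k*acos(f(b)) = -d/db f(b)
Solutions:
 Integral(1/acos(_y), (_y, f(b))) = C1 + b*k


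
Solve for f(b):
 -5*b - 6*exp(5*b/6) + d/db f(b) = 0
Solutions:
 f(b) = C1 + 5*b^2/2 + 36*exp(5*b/6)/5


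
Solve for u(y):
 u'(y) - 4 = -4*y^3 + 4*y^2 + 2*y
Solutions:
 u(y) = C1 - y^4 + 4*y^3/3 + y^2 + 4*y


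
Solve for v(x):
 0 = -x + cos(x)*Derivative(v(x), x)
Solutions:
 v(x) = C1 + Integral(x/cos(x), x)


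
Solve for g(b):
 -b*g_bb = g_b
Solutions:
 g(b) = C1 + C2*log(b)


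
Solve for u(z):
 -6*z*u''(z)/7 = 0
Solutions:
 u(z) = C1 + C2*z


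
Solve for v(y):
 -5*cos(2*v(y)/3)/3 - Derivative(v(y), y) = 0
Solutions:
 5*y/3 - 3*log(sin(2*v(y)/3) - 1)/4 + 3*log(sin(2*v(y)/3) + 1)/4 = C1


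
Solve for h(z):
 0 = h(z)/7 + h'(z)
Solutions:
 h(z) = C1*exp(-z/7)


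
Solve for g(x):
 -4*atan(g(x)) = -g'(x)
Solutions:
 Integral(1/atan(_y), (_y, g(x))) = C1 + 4*x


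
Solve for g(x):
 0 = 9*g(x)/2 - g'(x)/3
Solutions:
 g(x) = C1*exp(27*x/2)


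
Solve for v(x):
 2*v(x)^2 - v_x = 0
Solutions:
 v(x) = -1/(C1 + 2*x)


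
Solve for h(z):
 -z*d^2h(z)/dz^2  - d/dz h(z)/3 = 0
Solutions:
 h(z) = C1 + C2*z^(2/3)


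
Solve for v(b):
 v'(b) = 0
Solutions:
 v(b) = C1


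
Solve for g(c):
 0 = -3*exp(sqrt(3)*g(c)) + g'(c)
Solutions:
 g(c) = sqrt(3)*(2*log(-1/(C1 + 3*c)) - log(3))/6


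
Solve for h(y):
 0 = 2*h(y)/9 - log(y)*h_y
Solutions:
 h(y) = C1*exp(2*li(y)/9)


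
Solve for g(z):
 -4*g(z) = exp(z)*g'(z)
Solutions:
 g(z) = C1*exp(4*exp(-z))


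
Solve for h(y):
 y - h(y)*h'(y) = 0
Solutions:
 h(y) = -sqrt(C1 + y^2)
 h(y) = sqrt(C1 + y^2)


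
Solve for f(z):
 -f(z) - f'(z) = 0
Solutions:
 f(z) = C1*exp(-z)


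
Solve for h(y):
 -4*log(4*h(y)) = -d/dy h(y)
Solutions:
 -Integral(1/(log(_y) + 2*log(2)), (_y, h(y)))/4 = C1 - y


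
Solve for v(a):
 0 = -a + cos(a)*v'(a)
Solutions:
 v(a) = C1 + Integral(a/cos(a), a)


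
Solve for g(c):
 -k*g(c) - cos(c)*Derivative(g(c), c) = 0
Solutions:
 g(c) = C1*exp(k*(log(sin(c) - 1) - log(sin(c) + 1))/2)


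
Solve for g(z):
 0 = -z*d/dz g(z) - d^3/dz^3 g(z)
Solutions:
 g(z) = C1 + Integral(C2*airyai(-z) + C3*airybi(-z), z)


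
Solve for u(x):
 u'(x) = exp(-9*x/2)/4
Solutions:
 u(x) = C1 - exp(-9*x/2)/18


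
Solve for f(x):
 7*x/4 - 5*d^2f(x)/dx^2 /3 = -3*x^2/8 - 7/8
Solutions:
 f(x) = C1 + C2*x + 3*x^4/160 + 7*x^3/40 + 21*x^2/80


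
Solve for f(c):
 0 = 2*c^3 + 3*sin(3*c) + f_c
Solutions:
 f(c) = C1 - c^4/2 + cos(3*c)


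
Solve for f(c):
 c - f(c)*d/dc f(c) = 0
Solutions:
 f(c) = -sqrt(C1 + c^2)
 f(c) = sqrt(C1 + c^2)


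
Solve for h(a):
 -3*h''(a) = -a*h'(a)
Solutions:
 h(a) = C1 + C2*erfi(sqrt(6)*a/6)


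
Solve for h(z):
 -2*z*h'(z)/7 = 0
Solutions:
 h(z) = C1


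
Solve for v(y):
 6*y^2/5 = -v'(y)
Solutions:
 v(y) = C1 - 2*y^3/5


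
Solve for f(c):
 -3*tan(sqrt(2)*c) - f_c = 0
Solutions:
 f(c) = C1 + 3*sqrt(2)*log(cos(sqrt(2)*c))/2


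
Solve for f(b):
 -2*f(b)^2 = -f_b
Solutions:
 f(b) = -1/(C1 + 2*b)


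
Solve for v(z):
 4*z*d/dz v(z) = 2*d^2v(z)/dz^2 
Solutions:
 v(z) = C1 + C2*erfi(z)


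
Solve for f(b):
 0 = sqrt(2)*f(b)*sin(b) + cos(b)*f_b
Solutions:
 f(b) = C1*cos(b)^(sqrt(2))


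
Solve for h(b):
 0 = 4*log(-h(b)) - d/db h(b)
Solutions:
 -li(-h(b)) = C1 + 4*b


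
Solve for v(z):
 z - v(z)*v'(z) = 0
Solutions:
 v(z) = -sqrt(C1 + z^2)
 v(z) = sqrt(C1 + z^2)


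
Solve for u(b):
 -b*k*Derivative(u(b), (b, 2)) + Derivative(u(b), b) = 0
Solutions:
 u(b) = C1 + b^(((re(k) + 1)*re(k) + im(k)^2)/(re(k)^2 + im(k)^2))*(C2*sin(log(b)*Abs(im(k))/(re(k)^2 + im(k)^2)) + C3*cos(log(b)*im(k)/(re(k)^2 + im(k)^2)))


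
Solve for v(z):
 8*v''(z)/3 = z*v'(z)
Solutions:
 v(z) = C1 + C2*erfi(sqrt(3)*z/4)


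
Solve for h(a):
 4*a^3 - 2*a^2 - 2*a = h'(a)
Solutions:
 h(a) = C1 + a^4 - 2*a^3/3 - a^2


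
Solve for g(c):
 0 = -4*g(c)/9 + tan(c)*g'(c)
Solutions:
 g(c) = C1*sin(c)^(4/9)


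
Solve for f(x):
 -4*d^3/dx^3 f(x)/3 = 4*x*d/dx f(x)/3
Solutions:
 f(x) = C1 + Integral(C2*airyai(-x) + C3*airybi(-x), x)


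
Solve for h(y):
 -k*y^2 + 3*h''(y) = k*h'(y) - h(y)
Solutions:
 h(y) = C1*exp(y*(k - sqrt(k^2 - 12))/6) + C2*exp(y*(k + sqrt(k^2 - 12))/6) + 2*k^3 + 2*k^2*y + k*y^2 - 6*k


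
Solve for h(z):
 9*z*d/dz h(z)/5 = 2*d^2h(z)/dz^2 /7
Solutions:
 h(z) = C1 + C2*erfi(3*sqrt(35)*z/10)


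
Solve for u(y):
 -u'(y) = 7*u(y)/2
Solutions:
 u(y) = C1*exp(-7*y/2)


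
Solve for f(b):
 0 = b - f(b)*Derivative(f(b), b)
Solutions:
 f(b) = -sqrt(C1 + b^2)
 f(b) = sqrt(C1 + b^2)


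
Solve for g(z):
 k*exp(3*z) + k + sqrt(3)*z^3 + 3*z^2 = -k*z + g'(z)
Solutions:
 g(z) = C1 + k*z^2/2 + k*z + k*exp(3*z)/3 + sqrt(3)*z^4/4 + z^3


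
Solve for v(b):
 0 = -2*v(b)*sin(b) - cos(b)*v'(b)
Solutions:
 v(b) = C1*cos(b)^2


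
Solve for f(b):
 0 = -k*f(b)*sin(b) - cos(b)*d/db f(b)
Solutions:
 f(b) = C1*exp(k*log(cos(b)))


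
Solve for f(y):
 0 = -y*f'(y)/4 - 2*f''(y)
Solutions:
 f(y) = C1 + C2*erf(y/4)


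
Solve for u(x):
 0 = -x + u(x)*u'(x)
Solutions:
 u(x) = -sqrt(C1 + x^2)
 u(x) = sqrt(C1 + x^2)


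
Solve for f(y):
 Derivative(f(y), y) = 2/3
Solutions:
 f(y) = C1 + 2*y/3


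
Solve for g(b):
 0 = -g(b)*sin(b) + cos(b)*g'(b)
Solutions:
 g(b) = C1/cos(b)


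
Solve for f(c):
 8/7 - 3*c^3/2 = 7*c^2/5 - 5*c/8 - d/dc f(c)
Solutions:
 f(c) = C1 + 3*c^4/8 + 7*c^3/15 - 5*c^2/16 - 8*c/7


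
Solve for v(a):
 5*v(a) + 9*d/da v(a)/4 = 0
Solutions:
 v(a) = C1*exp(-20*a/9)


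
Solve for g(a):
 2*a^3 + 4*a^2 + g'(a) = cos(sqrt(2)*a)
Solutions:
 g(a) = C1 - a^4/2 - 4*a^3/3 + sqrt(2)*sin(sqrt(2)*a)/2


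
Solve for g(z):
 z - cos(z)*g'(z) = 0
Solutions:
 g(z) = C1 + Integral(z/cos(z), z)


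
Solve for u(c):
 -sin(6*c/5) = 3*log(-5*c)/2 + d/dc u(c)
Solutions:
 u(c) = C1 - 3*c*log(-c)/2 - 3*c*log(5)/2 + 3*c/2 + 5*cos(6*c/5)/6


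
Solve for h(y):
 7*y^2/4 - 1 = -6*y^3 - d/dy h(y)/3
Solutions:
 h(y) = C1 - 9*y^4/2 - 7*y^3/4 + 3*y


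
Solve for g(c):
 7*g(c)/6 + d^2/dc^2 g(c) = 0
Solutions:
 g(c) = C1*sin(sqrt(42)*c/6) + C2*cos(sqrt(42)*c/6)


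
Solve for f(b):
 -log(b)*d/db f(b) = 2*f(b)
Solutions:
 f(b) = C1*exp(-2*li(b))


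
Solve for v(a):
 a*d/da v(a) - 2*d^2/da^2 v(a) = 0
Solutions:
 v(a) = C1 + C2*erfi(a/2)


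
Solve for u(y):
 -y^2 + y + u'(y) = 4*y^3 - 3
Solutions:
 u(y) = C1 + y^4 + y^3/3 - y^2/2 - 3*y


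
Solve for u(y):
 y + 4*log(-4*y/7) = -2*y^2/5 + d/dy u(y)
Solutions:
 u(y) = C1 + 2*y^3/15 + y^2/2 + 4*y*log(-y) + 4*y*(-log(7) - 1 + 2*log(2))


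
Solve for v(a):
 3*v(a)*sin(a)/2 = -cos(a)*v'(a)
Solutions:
 v(a) = C1*cos(a)^(3/2)


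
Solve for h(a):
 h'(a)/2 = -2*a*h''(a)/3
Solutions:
 h(a) = C1 + C2*a^(1/4)


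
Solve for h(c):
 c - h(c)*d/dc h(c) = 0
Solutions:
 h(c) = -sqrt(C1 + c^2)
 h(c) = sqrt(C1 + c^2)


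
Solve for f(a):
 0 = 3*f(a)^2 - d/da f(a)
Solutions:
 f(a) = -1/(C1 + 3*a)


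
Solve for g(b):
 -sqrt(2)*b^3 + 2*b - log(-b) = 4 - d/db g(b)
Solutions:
 g(b) = C1 + sqrt(2)*b^4/4 - b^2 + b*log(-b) + 3*b


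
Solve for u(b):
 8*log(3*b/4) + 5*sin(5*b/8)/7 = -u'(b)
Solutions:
 u(b) = C1 - 8*b*log(b) - 8*b*log(3) + 8*b + 16*b*log(2) + 8*cos(5*b/8)/7


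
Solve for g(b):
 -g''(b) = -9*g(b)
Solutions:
 g(b) = C1*exp(-3*b) + C2*exp(3*b)


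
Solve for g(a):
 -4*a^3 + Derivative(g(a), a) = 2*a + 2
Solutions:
 g(a) = C1 + a^4 + a^2 + 2*a


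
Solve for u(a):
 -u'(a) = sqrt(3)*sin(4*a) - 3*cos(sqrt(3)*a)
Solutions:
 u(a) = C1 + sqrt(3)*sin(sqrt(3)*a) + sqrt(3)*cos(4*a)/4


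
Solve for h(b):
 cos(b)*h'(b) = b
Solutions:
 h(b) = C1 + Integral(b/cos(b), b)


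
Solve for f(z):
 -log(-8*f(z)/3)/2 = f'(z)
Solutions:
 2*Integral(1/(log(-_y) - log(3) + 3*log(2)), (_y, f(z))) = C1 - z


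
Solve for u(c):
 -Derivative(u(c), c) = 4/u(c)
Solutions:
 u(c) = -sqrt(C1 - 8*c)
 u(c) = sqrt(C1 - 8*c)


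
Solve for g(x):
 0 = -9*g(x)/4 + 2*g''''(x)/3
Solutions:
 g(x) = C1*exp(-2^(1/4)*3^(3/4)*x/2) + C2*exp(2^(1/4)*3^(3/4)*x/2) + C3*sin(2^(1/4)*3^(3/4)*x/2) + C4*cos(2^(1/4)*3^(3/4)*x/2)


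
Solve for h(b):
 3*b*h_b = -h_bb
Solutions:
 h(b) = C1 + C2*erf(sqrt(6)*b/2)


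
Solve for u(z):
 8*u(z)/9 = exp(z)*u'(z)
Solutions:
 u(z) = C1*exp(-8*exp(-z)/9)


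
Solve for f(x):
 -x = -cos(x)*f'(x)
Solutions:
 f(x) = C1 + Integral(x/cos(x), x)


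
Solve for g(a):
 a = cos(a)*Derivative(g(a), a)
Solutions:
 g(a) = C1 + Integral(a/cos(a), a)


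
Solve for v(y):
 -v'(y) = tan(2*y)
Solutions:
 v(y) = C1 + log(cos(2*y))/2


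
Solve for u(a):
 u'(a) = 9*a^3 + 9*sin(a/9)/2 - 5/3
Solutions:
 u(a) = C1 + 9*a^4/4 - 5*a/3 - 81*cos(a/9)/2


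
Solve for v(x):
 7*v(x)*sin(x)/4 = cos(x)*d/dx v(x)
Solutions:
 v(x) = C1/cos(x)^(7/4)


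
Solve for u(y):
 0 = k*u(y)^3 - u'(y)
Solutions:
 u(y) = -sqrt(2)*sqrt(-1/(C1 + k*y))/2
 u(y) = sqrt(2)*sqrt(-1/(C1 + k*y))/2
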